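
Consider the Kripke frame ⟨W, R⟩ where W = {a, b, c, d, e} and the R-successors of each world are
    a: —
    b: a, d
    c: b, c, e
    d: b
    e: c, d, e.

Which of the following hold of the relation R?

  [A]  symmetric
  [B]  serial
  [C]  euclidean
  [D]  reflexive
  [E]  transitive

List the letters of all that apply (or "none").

none

(A) not symmetric: b R a but not a R b.
(B) not serial: a has no R-successor.
(C) not euclidean: b R a and b R d but not a R d.
(D) not reflexive: not a R a.
(E) not transitive: b R d and d R b but not b R b.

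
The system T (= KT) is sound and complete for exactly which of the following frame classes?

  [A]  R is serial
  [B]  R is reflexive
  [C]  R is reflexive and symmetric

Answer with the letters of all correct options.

(A) this class determines D, not T (= KT).
(B) T (= KT) is sound and complete for exactly this class.
(C) this class determines B (= KTB), not T (= KT).

B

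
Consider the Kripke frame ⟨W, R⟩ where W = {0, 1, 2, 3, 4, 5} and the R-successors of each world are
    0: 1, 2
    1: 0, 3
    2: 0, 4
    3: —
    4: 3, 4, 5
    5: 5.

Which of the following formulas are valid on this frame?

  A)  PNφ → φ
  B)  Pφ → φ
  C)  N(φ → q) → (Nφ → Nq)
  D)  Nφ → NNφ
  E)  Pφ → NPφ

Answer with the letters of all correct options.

R is not symmetric: 1 R 3 but not 3 R 1.
R is not transitive: 0 R 1 and 1 R 0 but not 0 R 0.
R is not euclidean: 0 R 1 and 0 R 2 but not 1 R 2.
R is not a subset of the identity: 0 R 1 with 0 ≠ 1.
(A) PNφ → φ (the dual of axiom B) characterises the symmetric frames. R is not symmetric — not valid.
(B) Pφ → φ (the converse of T) corresponds to R being a subset of the identity. Here R ⊄ identity, so not valid.
(C) this is just K, valid on every normal frame.
(D) axiom 4: valid iff R is transitive. R is not transitive — not valid.
(E) Pφ → NPφ is axiom 5, which corresponds to the euclidean property. R is not euclidean — not valid.

C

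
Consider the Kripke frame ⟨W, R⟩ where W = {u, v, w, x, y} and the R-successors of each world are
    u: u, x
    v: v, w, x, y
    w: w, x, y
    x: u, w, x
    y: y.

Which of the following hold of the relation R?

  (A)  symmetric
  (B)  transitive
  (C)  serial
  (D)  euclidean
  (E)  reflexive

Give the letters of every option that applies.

C, E

(A) not symmetric: v R w but not w R v.
(B) not transitive: u R x and x R w but not u R w.
(C) serial: every world has an R-successor.
(D) not euclidean: v R w and v R v but not w R v.
(E) reflexive: each world relates to itself.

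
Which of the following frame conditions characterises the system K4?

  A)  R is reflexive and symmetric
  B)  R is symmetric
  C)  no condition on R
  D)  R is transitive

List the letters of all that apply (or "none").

(A) this class determines B (= KTB), not K4.
(B) this class determines KB, not K4.
(C) this class determines K, not K4.
(D) K4 is sound and complete for exactly this class.

D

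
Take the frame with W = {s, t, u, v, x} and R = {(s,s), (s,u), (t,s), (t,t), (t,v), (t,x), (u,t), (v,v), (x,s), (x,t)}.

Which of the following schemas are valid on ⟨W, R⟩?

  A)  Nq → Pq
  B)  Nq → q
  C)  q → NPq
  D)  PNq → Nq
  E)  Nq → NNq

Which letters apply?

A

R is not reflexive: not u R u.
R is not symmetric: s R u but not u R s.
R is not transitive: s R u and u R t but not s R t.
R is not euclidean: s R u and s R s but not u R s.
R is serial: every world has an R-successor.
(A) axiom D: valid iff R is serial. R is serial — valid.
(B) Nq → q is axiom T; it is valid on a frame exactly when R is reflexive. R is not reflexive, so not valid.
(C) q → NPq is axiom B, which corresponds to symmetry. R is not symmetric — not valid.
(D) PNq → Nq (the dual of axiom 5) characterises the euclidean frames. R is not euclidean — not valid.
(E) Nq → NNq is axiom 4; it is valid on a frame exactly when R is transitive. R is not transitive, so not valid.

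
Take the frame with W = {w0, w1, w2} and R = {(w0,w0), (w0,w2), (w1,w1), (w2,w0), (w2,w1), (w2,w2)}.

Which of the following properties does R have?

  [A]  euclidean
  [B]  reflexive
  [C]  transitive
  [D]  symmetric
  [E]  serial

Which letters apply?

B, E

(A) not euclidean: w2 R w0 and w2 R w1 but not w0 R w1.
(B) reflexive: each world relates to itself.
(C) not transitive: w0 R w2 and w2 R w1 but not w0 R w1.
(D) not symmetric: w2 R w1 but not w1 R w2.
(E) serial: every world has an R-successor.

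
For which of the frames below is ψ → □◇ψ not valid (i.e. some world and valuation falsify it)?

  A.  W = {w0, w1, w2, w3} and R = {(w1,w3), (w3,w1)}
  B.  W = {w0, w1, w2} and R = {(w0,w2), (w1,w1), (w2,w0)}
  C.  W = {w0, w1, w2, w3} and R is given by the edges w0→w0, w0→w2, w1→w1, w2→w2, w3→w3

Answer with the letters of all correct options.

The schema ψ → □◇ψ is axiom B; it is valid on a frame iff R is symmetric.
(A) R is symmetric (every R-edge is matched by its reverse), so the schema is valid here.
(B) R is symmetric (every R-edge is matched by its reverse), so the schema is valid here.
(C) R is not symmetric (w0 R w2 but not w2 R w0), so the schema fails here.

C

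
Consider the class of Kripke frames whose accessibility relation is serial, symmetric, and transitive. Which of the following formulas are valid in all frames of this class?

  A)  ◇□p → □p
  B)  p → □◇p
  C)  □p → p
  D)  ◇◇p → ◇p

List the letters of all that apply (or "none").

A, B, C, D

A serial symmetric transitive relation is reflexive (take any v with uRv; symmetry gives vRu and transitivity gives uRu), hence an equivalence relation.
(A) ◇□p → □p is the dual of axiom 5, which corresponds to the euclidean property. Every such R is euclidean — valid.
(B) p → □◇p is axiom B; it is valid on a frame exactly when R is symmetric. Every such R is symmetric, so valid.
(C) □p → p is axiom T; it is valid on a frame exactly when R is reflexive. Every such R is reflexive, so valid.
(D) ◇◇p → ◇p is the dual of axiom 4, which corresponds to transitivity. Every such R is transitive — valid.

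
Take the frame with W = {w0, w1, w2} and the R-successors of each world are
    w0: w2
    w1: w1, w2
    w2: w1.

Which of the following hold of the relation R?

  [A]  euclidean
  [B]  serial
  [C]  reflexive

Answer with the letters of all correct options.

(A) not euclidean: w0 R w2 and w0 R w2 but not w2 R w2.
(B) serial: every world has an R-successor.
(C) not reflexive: not w0 R w0.

B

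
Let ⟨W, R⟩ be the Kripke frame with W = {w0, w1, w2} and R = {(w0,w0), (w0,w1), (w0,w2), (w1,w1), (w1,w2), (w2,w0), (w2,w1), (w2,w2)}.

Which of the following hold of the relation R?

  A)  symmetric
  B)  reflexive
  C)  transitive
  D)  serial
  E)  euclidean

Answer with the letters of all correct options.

B, D

(A) not symmetric: w0 R w1 but not w1 R w0.
(B) reflexive: each world relates to itself.
(C) not transitive: w1 R w2 and w2 R w0 but not w1 R w0.
(D) serial: every world has an R-successor.
(E) not euclidean: w0 R w1 and w0 R w0 but not w1 R w0.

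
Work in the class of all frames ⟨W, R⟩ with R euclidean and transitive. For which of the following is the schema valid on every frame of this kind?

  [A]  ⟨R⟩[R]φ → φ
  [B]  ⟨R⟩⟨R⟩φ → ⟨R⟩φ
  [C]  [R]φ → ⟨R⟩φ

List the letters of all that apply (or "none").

B

(A) ⟨R⟩[R]φ → φ (the dual of axiom B) characterises the symmetric frames. Such an R need not be symmetric — not valid.
(B) ⟨R⟩⟨R⟩φ → ⟨R⟩φ is the dual of axiom 4; it is valid on a frame exactly when R is transitive. Every such R is transitive, so valid.
(C) [R]φ → ⟨R⟩φ (axiom D) characterises the serial frames. Such an R need not be serial — not valid.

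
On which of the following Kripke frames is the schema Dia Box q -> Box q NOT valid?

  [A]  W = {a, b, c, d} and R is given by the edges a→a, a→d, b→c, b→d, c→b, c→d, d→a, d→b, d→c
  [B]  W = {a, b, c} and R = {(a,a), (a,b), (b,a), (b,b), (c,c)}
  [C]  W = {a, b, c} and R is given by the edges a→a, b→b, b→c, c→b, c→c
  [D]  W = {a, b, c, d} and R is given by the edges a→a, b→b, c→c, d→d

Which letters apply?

A

The schema Dia Box q -> Box q is the dual of axiom 5; it is valid on a frame iff R is euclidean.
(A) R is not euclidean (d R a and d R b but not a R b), so the schema fails here.
(B) R is euclidean (any two R-successors of the same world are R-related), so the schema is valid here.
(C) R is euclidean (any two R-successors of the same world are R-related), so the schema is valid here.
(D) R is euclidean (any two R-successors of the same world are R-related), so the schema is valid here.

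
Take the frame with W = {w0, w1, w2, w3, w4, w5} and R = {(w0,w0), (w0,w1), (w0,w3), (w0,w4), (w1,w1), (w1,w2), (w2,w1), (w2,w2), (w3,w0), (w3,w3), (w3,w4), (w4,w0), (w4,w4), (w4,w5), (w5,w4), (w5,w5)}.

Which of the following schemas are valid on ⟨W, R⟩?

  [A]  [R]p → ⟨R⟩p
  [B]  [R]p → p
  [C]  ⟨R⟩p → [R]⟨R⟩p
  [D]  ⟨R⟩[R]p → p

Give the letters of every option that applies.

A, B

R is reflexive: each world relates to itself.
R is not symmetric: w0 R w1 but not w1 R w0.
R is not euclidean: w0 R w1 and w0 R w0 but not w1 R w0.
R is serial: every world has an R-successor.
(A) [R]p → ⟨R⟩p is axiom D, which corresponds to seriality. R is serial — valid.
(B) axiom T: valid iff R is reflexive. R is reflexive — valid.
(C) ⟨R⟩p → [R]⟨R⟩p is axiom 5; it is valid on a frame exactly when R is euclidean. R is not euclidean, so not valid.
(D) ⟨R⟩[R]p → p is the dual of axiom B, which corresponds to symmetry. R is not symmetric — not valid.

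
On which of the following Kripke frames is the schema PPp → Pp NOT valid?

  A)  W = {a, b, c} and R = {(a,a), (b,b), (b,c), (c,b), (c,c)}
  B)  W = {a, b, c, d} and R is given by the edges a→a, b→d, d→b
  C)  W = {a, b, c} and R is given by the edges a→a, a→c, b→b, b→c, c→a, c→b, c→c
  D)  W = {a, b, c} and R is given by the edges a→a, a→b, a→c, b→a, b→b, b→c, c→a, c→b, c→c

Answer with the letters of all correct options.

The schema PPp → Pp is the dual of axiom 4; it is valid on a frame iff R is transitive.
(A) R is transitive (R is closed under composition), so the schema is valid here.
(B) R is not transitive (b R d and d R b but not b R b), so the schema fails here.
(C) R is not transitive (a R c and c R b but not a R b), so the schema fails here.
(D) R is transitive (R is closed under composition), so the schema is valid here.

B, C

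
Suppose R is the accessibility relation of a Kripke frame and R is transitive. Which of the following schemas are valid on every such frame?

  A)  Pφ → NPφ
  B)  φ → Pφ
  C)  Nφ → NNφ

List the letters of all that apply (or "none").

(A) axiom 5: valid iff R is euclidean. Such an R need not be euclidean — not valid.
(B) φ → Pφ is the dual of axiom T; it is valid on a frame exactly when R is reflexive. Such an R need not be reflexive, so not valid.
(C) Nφ → NNφ (axiom 4) characterises the transitive frames. Every such R is transitive — valid.

C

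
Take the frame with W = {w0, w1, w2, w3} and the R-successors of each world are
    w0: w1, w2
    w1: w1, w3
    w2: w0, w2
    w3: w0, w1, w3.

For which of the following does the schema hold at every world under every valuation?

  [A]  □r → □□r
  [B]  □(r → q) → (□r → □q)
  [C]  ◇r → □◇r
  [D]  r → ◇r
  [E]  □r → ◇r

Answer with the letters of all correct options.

R is not reflexive: not w0 R w0.
R is not transitive: w0 R w1 and w1 R w3 but not w0 R w3.
R is not euclidean: w0 R w1 and w0 R w2 but not w1 R w2.
R is serial: every world has an R-successor.
(A) □r → □□r is axiom 4; it is valid on a frame exactly when R is transitive. R is not transitive, so not valid.
(B) this is just K, valid on every normal frame.
(C) axiom 5: valid iff R is euclidean. R is not euclidean — not valid.
(D) the dual of axiom T: valid iff R is reflexive. R is not reflexive — not valid.
(E) □r → ◇r (axiom D) characterises the serial frames. R is serial — valid.

B, E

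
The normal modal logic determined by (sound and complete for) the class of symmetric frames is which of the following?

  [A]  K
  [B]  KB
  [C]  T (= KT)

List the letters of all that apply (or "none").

(A) K is determined by the class of arbitrary frames.
(B) KB is determined by exactly this class.
(C) T (= KT) is determined by the class of reflexive frames.

B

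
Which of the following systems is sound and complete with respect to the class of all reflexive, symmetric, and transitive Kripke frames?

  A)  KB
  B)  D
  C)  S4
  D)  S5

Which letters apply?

(A) KB is determined by the class of symmetric frames.
(B) D is determined by the class of serial frames.
(C) S4 is determined by the class of reflexive and transitive frames.
(D) S5 is determined by exactly this class.

D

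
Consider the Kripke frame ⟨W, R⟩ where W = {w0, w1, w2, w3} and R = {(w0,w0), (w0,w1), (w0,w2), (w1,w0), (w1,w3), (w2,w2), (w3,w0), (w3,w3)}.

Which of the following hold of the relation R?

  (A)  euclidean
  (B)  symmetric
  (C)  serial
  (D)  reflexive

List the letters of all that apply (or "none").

C

(A) not euclidean: w0 R w1 and w0 R w2 but not w1 R w2.
(B) not symmetric: w0 R w2 but not w2 R w0.
(C) serial: every world has an R-successor.
(D) not reflexive: not w1 R w1.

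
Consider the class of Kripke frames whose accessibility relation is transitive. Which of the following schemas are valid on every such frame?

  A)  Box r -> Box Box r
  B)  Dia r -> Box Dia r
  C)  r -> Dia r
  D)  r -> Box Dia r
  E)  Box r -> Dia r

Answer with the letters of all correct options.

(A) axiom 4: valid iff R is transitive. Every such R is transitive — valid.
(B) Dia r -> Box Dia r (axiom 5) characterises the euclidean frames. Such an R need not be euclidean — not valid.
(C) r -> Dia r is the dual of axiom T; it is valid on a frame exactly when R is reflexive. Such an R need not be reflexive, so not valid.
(D) r -> Box Dia r is axiom B; it is valid on a frame exactly when R is symmetric. Such an R need not be symmetric, so not valid.
(E) axiom D: valid iff R is serial. Such an R need not be serial — not valid.

A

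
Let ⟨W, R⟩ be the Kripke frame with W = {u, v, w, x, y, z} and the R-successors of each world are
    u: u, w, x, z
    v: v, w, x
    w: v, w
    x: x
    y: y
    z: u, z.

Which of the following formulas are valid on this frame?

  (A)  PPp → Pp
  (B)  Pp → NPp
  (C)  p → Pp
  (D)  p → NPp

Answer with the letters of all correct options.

R is reflexive: each world relates to itself.
R is not symmetric: u R w but not w R u.
R is not transitive: u R w and w R v but not u R v.
R is not euclidean: u R w and u R u but not w R u.
(A) PPp → Pp is the dual of axiom 4; it is valid on a frame exactly when R is transitive. R is not transitive, so not valid.
(B) Pp → NPp (axiom 5) characterises the euclidean frames. R is not euclidean — not valid.
(C) p → Pp (the dual of axiom T) characterises the reflexive frames. R is reflexive — valid.
(D) axiom B: valid iff R is symmetric. R is not symmetric — not valid.

C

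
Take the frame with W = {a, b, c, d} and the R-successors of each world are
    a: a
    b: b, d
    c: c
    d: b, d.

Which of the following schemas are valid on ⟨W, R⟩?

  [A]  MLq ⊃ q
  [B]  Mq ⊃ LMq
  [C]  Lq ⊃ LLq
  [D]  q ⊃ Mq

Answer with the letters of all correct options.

R is reflexive: each world relates to itself.
R is symmetric: every R-edge is matched by its reverse.
R is transitive: R is closed under composition.
R is euclidean: any two R-successors of the same world are R-related.
(A) the dual of axiom B: valid iff R is symmetric. R is symmetric — valid.
(B) Mq ⊃ LMq is axiom 5, which corresponds to the euclidean property. R is euclidean — valid.
(C) Lq ⊃ LLq is axiom 4, which corresponds to transitivity. R is transitive — valid.
(D) q ⊃ Mq is the dual of axiom T; it is valid on a frame exactly when R is reflexive. R is reflexive, so valid.

A, B, C, D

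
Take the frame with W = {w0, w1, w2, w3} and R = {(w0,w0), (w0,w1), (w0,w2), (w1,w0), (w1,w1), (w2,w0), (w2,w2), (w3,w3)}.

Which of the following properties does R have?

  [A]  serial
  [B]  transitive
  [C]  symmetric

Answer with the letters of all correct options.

A, C

(A) serial: every world has an R-successor.
(B) not transitive: w1 R w0 and w0 R w2 but not w1 R w2.
(C) symmetric: every R-edge is matched by its reverse.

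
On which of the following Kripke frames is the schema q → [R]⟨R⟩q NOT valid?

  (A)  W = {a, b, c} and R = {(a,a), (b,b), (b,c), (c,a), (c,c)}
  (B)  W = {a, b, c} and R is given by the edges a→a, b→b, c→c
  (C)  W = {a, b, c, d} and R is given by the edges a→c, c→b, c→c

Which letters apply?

The schema q → [R]⟨R⟩q is axiom B; it is valid on a frame iff R is symmetric.
(A) R is not symmetric (b R c but not c R b), so the schema fails here.
(B) R is symmetric (every R-edge is matched by its reverse), so the schema is valid here.
(C) R is not symmetric (a R c but not c R a), so the schema fails here.

A, C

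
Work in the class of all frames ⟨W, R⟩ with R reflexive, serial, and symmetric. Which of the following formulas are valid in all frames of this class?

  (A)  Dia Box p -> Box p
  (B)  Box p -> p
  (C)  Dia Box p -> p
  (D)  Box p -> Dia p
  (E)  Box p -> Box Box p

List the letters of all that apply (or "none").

(A) Dia Box p -> Box p is the dual of axiom 5; it is valid on a frame exactly when R is euclidean. Such an R need not be euclidean, so not valid.
(B) Box p -> p (axiom T) characterises the reflexive frames. Every such R is reflexive — valid.
(C) Dia Box p -> p (the dual of axiom B) characterises the symmetric frames. Every such R is symmetric — valid.
(D) Box p -> Dia p (axiom D) characterises the serial frames. Every such R is serial — valid.
(E) axiom 4: valid iff R is transitive. Such an R need not be transitive — not valid.

B, C, D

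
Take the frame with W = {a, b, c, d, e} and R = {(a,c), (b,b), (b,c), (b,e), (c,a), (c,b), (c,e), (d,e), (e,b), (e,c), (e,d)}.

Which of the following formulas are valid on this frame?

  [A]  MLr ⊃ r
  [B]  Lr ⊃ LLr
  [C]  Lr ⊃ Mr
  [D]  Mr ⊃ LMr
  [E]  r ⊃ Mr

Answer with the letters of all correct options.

R is not reflexive: not a R a.
R is symmetric: every R-edge is matched by its reverse.
R is not transitive: a R c and c R a but not a R a.
R is not euclidean: c R a and c R b but not a R b.
R is serial: every world has an R-successor.
(A) MLr ⊃ r (the dual of axiom B) characterises the symmetric frames. R is symmetric — valid.
(B) axiom 4: valid iff R is transitive. R is not transitive — not valid.
(C) Lr ⊃ Mr (axiom D) characterises the serial frames. R is serial — valid.
(D) Mr ⊃ LMr (axiom 5) characterises the euclidean frames. R is not euclidean — not valid.
(E) r ⊃ Mr is the dual of axiom T, which corresponds to reflexivity. R is not reflexive — not valid.

A, C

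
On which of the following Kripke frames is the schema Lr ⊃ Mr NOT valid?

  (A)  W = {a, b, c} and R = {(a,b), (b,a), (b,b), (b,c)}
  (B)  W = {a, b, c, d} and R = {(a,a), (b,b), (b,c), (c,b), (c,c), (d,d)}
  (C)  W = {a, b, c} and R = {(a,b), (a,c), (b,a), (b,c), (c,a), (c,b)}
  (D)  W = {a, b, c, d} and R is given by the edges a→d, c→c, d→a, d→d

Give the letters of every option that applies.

A, D

The schema Lr ⊃ Mr is axiom D; it is valid on a frame iff R is serial.
(A) R is not serial (c has no R-successor), so the schema fails here.
(B) R is serial (every world has an R-successor), so the schema is valid here.
(C) R is serial (every world has an R-successor), so the schema is valid here.
(D) R is not serial (b has no R-successor), so the schema fails here.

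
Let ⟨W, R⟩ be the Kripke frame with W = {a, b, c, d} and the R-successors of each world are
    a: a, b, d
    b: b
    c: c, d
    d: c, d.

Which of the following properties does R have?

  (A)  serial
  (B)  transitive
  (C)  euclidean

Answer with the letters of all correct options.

A

(A) serial: every world has an R-successor.
(B) not transitive: a R d and d R c but not a R c.
(C) not euclidean: a R b and a R a but not b R a.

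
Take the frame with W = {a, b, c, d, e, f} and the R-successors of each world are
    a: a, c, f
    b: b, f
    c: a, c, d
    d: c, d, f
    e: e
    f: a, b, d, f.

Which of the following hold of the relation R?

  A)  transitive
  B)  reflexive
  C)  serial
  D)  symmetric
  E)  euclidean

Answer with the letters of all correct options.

(A) not transitive: a R c and c R d but not a R d.
(B) reflexive: each world relates to itself.
(C) serial: every world has an R-successor.
(D) symmetric: every R-edge is matched by its reverse.
(E) not euclidean: a R c and a R f but not c R f.

B, C, D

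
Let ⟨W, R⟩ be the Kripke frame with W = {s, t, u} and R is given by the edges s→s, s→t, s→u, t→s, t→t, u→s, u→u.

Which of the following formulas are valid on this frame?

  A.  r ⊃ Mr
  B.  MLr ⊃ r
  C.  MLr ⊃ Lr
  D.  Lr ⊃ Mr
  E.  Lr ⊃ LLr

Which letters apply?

A, B, D

R is reflexive: each world relates to itself.
R is symmetric: every R-edge is matched by its reverse.
R is not transitive: t R s and s R u but not t R u.
R is not euclidean: s R t and s R u but not t R u.
R is serial: every world has an R-successor.
(A) r ⊃ Mr is the dual of axiom T, which corresponds to reflexivity. R is reflexive — valid.
(B) the dual of axiom B: valid iff R is symmetric. R is symmetric — valid.
(C) MLr ⊃ Lr is the dual of axiom 5, which corresponds to the euclidean property. R is not euclidean — not valid.
(D) axiom D: valid iff R is serial. R is serial — valid.
(E) axiom 4: valid iff R is transitive. R is not transitive — not valid.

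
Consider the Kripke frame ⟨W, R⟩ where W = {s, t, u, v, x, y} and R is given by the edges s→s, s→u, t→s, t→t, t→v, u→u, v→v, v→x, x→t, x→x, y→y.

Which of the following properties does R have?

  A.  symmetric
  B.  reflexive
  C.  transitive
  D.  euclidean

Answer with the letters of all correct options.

B

(A) not symmetric: s R u but not u R s.
(B) reflexive: each world relates to itself.
(C) not transitive: t R s and s R u but not t R u.
(D) not euclidean: s R u and s R s but not u R s.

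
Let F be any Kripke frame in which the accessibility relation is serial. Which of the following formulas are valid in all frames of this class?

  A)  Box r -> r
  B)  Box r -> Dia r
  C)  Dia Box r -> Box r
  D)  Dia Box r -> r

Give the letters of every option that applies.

B

(A) axiom T: valid iff R is reflexive. Such an R need not be reflexive — not valid.
(B) Box r -> Dia r is axiom D; it is valid on a frame exactly when R is serial. Every such R is serial, so valid.
(C) Dia Box r -> Box r is the dual of axiom 5; it is valid on a frame exactly when R is euclidean. Such an R need not be euclidean, so not valid.
(D) Dia Box r -> r (the dual of axiom B) characterises the symmetric frames. Such an R need not be symmetric — not valid.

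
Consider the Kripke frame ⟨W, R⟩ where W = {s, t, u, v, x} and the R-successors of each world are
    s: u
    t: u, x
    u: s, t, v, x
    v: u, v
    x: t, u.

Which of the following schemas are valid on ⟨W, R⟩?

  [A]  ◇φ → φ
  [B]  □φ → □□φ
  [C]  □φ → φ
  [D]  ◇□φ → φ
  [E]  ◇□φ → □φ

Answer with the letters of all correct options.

D

R is not reflexive: not s R s.
R is symmetric: every R-edge is matched by its reverse.
R is not transitive: s R u and u R s but not s R s.
R is not euclidean: u R s and u R t but not s R t.
R is not a subset of the identity: s R u with s ≠ u.
(A) ◇φ → φ (the converse of T) corresponds to R being a subset of the identity. Here R ⊄ identity, so not valid.
(B) axiom 4: valid iff R is transitive. R is not transitive — not valid.
(C) axiom T: valid iff R is reflexive. R is not reflexive — not valid.
(D) ◇□φ → φ (the dual of axiom B) characterises the symmetric frames. R is symmetric — valid.
(E) ◇□φ → □φ (the dual of axiom 5) characterises the euclidean frames. R is not euclidean — not valid.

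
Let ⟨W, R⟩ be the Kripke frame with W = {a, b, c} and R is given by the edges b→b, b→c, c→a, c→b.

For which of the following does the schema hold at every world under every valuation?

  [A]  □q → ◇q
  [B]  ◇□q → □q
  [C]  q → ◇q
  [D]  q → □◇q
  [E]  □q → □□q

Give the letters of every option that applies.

R is not reflexive: not a R a.
R is not symmetric: c R a but not a R c.
R is not transitive: b R c and c R a but not b R a.
R is not euclidean: c R a and c R b but not a R b.
R is not serial: a has no R-successor.
(A) □q → ◇q is axiom D, which corresponds to seriality. R is not serial — not valid.
(B) ◇□q → □q is the dual of axiom 5, which corresponds to the euclidean property. R is not euclidean — not valid.
(C) q → ◇q is the dual of axiom T; it is valid on a frame exactly when R is reflexive. R is not reflexive, so not valid.
(D) q → □◇q is axiom B, which corresponds to symmetry. R is not symmetric — not valid.
(E) axiom 4: valid iff R is transitive. R is not transitive — not valid.

none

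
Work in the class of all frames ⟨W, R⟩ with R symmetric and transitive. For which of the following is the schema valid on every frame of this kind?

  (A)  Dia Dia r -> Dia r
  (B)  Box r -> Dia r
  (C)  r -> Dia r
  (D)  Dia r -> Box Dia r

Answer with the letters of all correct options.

A symmetric transitive relation is euclidean (uRv and uRw give vRu by symmetry, then vRw by transitivity).
(A) the dual of axiom 4: valid iff R is transitive. Every such R is transitive — valid.
(B) Box r -> Dia r is axiom D, which corresponds to seriality. Such an R need not be serial — not valid.
(C) r -> Dia r (the dual of axiom T) characterises the reflexive frames. Such an R need not be reflexive — not valid.
(D) axiom 5: valid iff R is euclidean. Every such R is euclidean — valid.

A, D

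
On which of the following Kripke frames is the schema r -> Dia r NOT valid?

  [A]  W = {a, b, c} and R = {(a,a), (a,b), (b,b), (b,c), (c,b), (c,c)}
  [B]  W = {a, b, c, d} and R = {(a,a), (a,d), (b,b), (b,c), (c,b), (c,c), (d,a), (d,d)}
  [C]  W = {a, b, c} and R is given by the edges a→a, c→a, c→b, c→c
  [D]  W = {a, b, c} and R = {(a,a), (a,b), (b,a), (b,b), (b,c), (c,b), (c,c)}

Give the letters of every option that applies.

C

The schema r -> Dia r is the dual of axiom T; it is valid on a frame iff R is reflexive.
(A) R is reflexive (each world relates to itself), so the schema is valid here.
(B) R is reflexive (each world relates to itself), so the schema is valid here.
(C) R is not reflexive (not b R b), so the schema fails here.
(D) R is reflexive (each world relates to itself), so the schema is valid here.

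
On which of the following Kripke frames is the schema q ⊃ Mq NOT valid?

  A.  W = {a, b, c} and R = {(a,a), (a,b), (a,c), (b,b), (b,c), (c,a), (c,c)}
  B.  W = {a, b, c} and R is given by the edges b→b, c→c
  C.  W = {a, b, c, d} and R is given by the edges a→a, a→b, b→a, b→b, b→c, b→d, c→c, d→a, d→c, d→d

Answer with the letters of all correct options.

The schema q ⊃ Mq is the dual of axiom T; it is valid on a frame iff R is reflexive.
(A) R is reflexive (each world relates to itself), so the schema is valid here.
(B) R is not reflexive (not a R a), so the schema fails here.
(C) R is reflexive (each world relates to itself), so the schema is valid here.

B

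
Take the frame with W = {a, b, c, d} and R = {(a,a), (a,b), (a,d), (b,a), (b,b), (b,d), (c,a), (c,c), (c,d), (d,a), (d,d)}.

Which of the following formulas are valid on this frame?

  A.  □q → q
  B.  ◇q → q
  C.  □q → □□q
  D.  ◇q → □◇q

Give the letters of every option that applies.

R is reflexive: each world relates to itself.
R is not transitive: c R a and a R b but not c R b.
R is not euclidean: a R d and a R b but not d R b.
R is not a subset of the identity: a R b with a ≠ b.
(A) □q → q (axiom T) characterises the reflexive frames. R is reflexive — valid.
(B) ◇q → q is valid only on frames where every R-edge is a self-loop. Here R ⊄ identity — not valid.
(C) □q → □□q is axiom 4; it is valid on a frame exactly when R is transitive. R is not transitive, so not valid.
(D) axiom 5: valid iff R is euclidean. R is not euclidean — not valid.

A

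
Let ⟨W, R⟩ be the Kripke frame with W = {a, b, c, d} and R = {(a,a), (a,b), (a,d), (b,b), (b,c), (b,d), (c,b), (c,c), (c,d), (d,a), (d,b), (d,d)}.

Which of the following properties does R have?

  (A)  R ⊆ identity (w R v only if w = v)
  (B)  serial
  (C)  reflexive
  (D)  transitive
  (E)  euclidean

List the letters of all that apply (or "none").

(A) not ⊆ identity: a R b with a ≠ b.
(B) serial: every world has an R-successor.
(C) reflexive: each world relates to itself.
(D) not transitive: a R b and b R c but not a R c.
(E) not euclidean: a R b and a R a but not b R a.

B, C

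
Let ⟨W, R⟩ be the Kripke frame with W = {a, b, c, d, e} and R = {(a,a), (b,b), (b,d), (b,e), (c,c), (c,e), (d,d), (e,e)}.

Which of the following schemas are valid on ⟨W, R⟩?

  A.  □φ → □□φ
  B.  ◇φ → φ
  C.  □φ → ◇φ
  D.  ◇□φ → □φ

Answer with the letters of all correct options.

R is transitive: R is closed under composition.
R is not euclidean: b R d and b R b but not d R b.
R is serial: every world has an R-successor.
R is not a subset of the identity: b R d with b ≠ d.
(A) axiom 4: valid iff R is transitive. R is transitive — valid.
(B) ◇φ → φ is valid only on frames where every R-edge is a self-loop. Here R ⊄ identity — not valid.
(C) □φ → ◇φ (axiom D) characterises the serial frames. R is serial — valid.
(D) ◇□φ → □φ is the dual of axiom 5; it is valid on a frame exactly when R is euclidean. R is not euclidean, so not valid.

A, C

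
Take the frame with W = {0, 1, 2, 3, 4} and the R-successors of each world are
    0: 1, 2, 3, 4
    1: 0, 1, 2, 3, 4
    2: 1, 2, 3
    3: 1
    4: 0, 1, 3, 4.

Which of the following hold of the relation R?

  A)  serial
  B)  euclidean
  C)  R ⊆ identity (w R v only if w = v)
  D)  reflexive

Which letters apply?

A

(A) serial: every world has an R-successor.
(B) not euclidean: 0 R 2 and 0 R 4 but not 2 R 4.
(C) not ⊆ identity: 0 R 1 with 0 ≠ 1.
(D) not reflexive: not 0 R 0.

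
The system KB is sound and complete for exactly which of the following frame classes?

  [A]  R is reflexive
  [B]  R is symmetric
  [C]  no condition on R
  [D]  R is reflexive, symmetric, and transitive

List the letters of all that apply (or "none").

B

(A) this class determines T (= KT), not KB.
(B) KB is sound and complete for exactly this class.
(C) this class determines K, not KB.
(D) this class determines S5, not KB.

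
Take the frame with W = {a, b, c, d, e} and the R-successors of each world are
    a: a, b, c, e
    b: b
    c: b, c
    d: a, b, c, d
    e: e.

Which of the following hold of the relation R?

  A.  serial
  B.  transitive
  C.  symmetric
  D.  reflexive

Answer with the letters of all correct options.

(A) serial: every world has an R-successor.
(B) not transitive: d R a and a R e but not d R e.
(C) not symmetric: a R b but not b R a.
(D) reflexive: each world relates to itself.

A, D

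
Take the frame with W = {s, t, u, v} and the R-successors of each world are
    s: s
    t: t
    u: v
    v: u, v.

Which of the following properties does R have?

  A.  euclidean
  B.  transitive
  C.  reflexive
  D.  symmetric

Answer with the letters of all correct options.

D

(A) not euclidean: v R u and v R u but not u R u.
(B) not transitive: u R v and v R u but not u R u.
(C) not reflexive: not u R u.
(D) symmetric: every R-edge is matched by its reverse.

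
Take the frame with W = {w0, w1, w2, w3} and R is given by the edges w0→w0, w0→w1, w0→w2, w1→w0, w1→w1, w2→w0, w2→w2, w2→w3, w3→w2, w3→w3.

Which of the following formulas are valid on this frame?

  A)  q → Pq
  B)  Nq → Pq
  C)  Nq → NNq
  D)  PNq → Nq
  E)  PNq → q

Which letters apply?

R is reflexive: each world relates to itself.
R is symmetric: every R-edge is matched by its reverse.
R is not transitive: w0 R w2 and w2 R w3 but not w0 R w3.
R is not euclidean: w0 R w1 and w0 R w2 but not w1 R w2.
R is serial: every world has an R-successor.
(A) q → Pq is the dual of axiom T; it is valid on a frame exactly when R is reflexive. R is reflexive, so valid.
(B) Nq → Pq is axiom D, which corresponds to seriality. R is serial — valid.
(C) Nq → NNq (axiom 4) characterises the transitive frames. R is not transitive — not valid.
(D) PNq → Nq (the dual of axiom 5) characterises the euclidean frames. R is not euclidean — not valid.
(E) PNq → q (the dual of axiom B) characterises the symmetric frames. R is symmetric — valid.

A, B, E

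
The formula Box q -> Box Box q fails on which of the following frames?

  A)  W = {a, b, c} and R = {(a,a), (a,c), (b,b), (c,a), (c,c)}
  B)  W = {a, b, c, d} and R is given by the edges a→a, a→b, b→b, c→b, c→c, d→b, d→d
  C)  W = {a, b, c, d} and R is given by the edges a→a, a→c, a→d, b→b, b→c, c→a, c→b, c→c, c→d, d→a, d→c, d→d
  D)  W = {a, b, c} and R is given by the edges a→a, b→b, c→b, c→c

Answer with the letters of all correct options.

The schema Box q -> Box Box q is axiom 4; it is valid on a frame iff R is transitive.
(A) R is transitive (R is closed under composition), so the schema is valid here.
(B) R is transitive (R is closed under composition), so the schema is valid here.
(C) R is not transitive (a R c and c R b but not a R b), so the schema fails here.
(D) R is transitive (R is closed under composition), so the schema is valid here.

C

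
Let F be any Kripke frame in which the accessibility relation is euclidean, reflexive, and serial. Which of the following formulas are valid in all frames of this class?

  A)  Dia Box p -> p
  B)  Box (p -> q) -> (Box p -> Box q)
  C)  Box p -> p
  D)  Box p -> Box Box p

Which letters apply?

A relation that is euclidean, reflexive, and serial is also symmetric and transitive.
(A) Dia Box p -> p (the dual of axiom B) characterises the symmetric frames. Every such R is symmetric — valid.
(B) Box (p -> q) -> (Box p -> Box q) is the K axiom; it holds on all frames — valid.
(C) Box p -> p (axiom T) characterises the reflexive frames. Every such R is reflexive — valid.
(D) axiom 4: valid iff R is transitive. Every such R is transitive — valid.

A, B, C, D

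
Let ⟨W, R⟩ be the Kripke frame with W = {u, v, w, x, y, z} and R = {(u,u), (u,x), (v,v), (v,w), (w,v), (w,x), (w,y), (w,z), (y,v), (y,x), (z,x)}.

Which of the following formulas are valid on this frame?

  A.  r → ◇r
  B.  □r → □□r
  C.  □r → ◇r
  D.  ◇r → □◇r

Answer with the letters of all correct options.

R is not reflexive: not w R w.
R is not transitive: v R w and w R x but not v R x.
R is not euclidean: u R x and u R u but not x R u.
R is not serial: x has no R-successor.
(A) the dual of axiom T: valid iff R is reflexive. R is not reflexive — not valid.
(B) □r → □□r is axiom 4; it is valid on a frame exactly when R is transitive. R is not transitive, so not valid.
(C) □r → ◇r is axiom D, which corresponds to seriality. R is not serial — not valid.
(D) axiom 5: valid iff R is euclidean. R is not euclidean — not valid.

none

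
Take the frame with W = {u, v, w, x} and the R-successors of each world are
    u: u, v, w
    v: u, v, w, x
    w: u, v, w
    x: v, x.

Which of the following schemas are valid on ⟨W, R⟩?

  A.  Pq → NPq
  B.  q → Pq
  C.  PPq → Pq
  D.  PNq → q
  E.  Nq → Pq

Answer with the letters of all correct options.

R is reflexive: each world relates to itself.
R is symmetric: every R-edge is matched by its reverse.
R is not transitive: u R v and v R x but not u R x.
R is not euclidean: v R u and v R x but not u R x.
R is serial: every world has an R-successor.
(A) Pq → NPq is axiom 5; it is valid on a frame exactly when R is euclidean. R is not euclidean, so not valid.
(B) q → Pq (the dual of axiom T) characterises the reflexive frames. R is reflexive — valid.
(C) PPq → Pq (the dual of axiom 4) characterises the transitive frames. R is not transitive — not valid.
(D) PNq → q (the dual of axiom B) characterises the symmetric frames. R is symmetric — valid.
(E) Nq → Pq is axiom D; it is valid on a frame exactly when R is serial. R is serial, so valid.

B, D, E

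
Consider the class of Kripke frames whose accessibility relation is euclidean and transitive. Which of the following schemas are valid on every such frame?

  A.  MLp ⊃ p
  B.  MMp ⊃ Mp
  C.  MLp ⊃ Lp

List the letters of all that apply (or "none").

B, C

(A) MLp ⊃ p is the dual of axiom B, which corresponds to symmetry. Such an R need not be symmetric — not valid.
(B) MMp ⊃ Mp is the dual of axiom 4, which corresponds to transitivity. Every such R is transitive — valid.
(C) the dual of axiom 5: valid iff R is euclidean. Every such R is euclidean — valid.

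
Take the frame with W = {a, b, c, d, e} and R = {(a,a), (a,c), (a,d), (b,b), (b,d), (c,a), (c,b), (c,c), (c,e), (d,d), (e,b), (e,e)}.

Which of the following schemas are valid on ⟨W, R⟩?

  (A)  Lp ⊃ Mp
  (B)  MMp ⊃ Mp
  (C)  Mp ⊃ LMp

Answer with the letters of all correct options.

R is not transitive: a R c and c R b but not a R b.
R is not euclidean: a R c and a R d but not c R d.
R is serial: every world has an R-successor.
(A) Lp ⊃ Mp (axiom D) characterises the serial frames. R is serial — valid.
(B) the dual of axiom 4: valid iff R is transitive. R is not transitive — not valid.
(C) Mp ⊃ LMp is axiom 5; it is valid on a frame exactly when R is euclidean. R is not euclidean, so not valid.

A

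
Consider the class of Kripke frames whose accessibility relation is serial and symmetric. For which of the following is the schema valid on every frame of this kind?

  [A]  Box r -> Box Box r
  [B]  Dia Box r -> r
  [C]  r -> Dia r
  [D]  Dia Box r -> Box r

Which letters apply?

B

(A) Box r -> Box Box r is axiom 4; it is valid on a frame exactly when R is transitive. Such an R need not be transitive, so not valid.
(B) Dia Box r -> r (the dual of axiom B) characterises the symmetric frames. Every such R is symmetric — valid.
(C) r -> Dia r (the dual of axiom T) characterises the reflexive frames. Such an R need not be reflexive — not valid.
(D) Dia Box r -> Box r (the dual of axiom 5) characterises the euclidean frames. Such an R need not be euclidean — not valid.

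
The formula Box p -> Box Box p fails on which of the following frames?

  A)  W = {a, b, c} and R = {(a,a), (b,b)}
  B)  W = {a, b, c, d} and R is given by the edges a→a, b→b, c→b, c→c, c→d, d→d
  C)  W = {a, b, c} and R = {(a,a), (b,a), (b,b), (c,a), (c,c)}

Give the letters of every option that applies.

The schema Box p -> Box Box p is axiom 4; it is valid on a frame iff R is transitive.
(A) R is transitive (R is closed under composition), so the schema is valid here.
(B) R is transitive (R is closed under composition), so the schema is valid here.
(C) R is transitive (R is closed under composition), so the schema is valid here.

none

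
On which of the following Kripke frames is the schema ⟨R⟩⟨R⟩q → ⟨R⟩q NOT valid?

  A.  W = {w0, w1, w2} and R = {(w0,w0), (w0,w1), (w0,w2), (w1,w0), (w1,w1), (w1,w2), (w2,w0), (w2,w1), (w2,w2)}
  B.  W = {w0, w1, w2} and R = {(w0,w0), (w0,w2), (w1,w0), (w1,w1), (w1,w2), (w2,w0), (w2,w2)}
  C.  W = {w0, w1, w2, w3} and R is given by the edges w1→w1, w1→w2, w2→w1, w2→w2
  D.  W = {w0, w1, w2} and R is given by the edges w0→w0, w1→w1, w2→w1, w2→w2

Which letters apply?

The schema ⟨R⟩⟨R⟩q → ⟨R⟩q is the dual of axiom 4; it is valid on a frame iff R is transitive.
(A) R is transitive (R is closed under composition), so the schema is valid here.
(B) R is transitive (R is closed under composition), so the schema is valid here.
(C) R is transitive (R is closed under composition), so the schema is valid here.
(D) R is transitive (R is closed under composition), so the schema is valid here.

none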